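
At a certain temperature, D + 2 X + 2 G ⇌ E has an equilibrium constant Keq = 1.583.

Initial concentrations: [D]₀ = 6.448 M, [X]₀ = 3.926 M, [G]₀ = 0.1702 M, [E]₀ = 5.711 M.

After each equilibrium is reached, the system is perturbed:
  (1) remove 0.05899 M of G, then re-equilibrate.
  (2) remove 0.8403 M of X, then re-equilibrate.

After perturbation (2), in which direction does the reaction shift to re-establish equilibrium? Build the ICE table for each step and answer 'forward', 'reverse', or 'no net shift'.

Q₀ = 1.984 vs Keq = 1.583 ⇒ Q>K, reverse
Step 1:
                   D          X          G          E
  Initial      6.448      3.926     0.1702      5.711
  Change    0.009552     0.0191     0.0191  -0.009552
  Equil        6.458      3.945     0.1893      5.701
  solve Keq expr → x = -0.009552; check Q = 1.583
Then remove 0.05899 M of G.
Step 2:
                   D          X          G          E
  Initial      6.458      3.945     0.1303      5.701
  Change     0.02775    0.05551    0.05551   -0.02775
  Equil        6.485      4.001     0.1858      5.674
  solve Keq expr → x = -0.02775; check Q = 1.583
Then remove 0.8403 M of X.
Step 3:
                   D          X          G          E
  Initial      6.485       3.16     0.1858      5.674
  Change     0.02261    0.04523    0.04523   -0.02261
  Equil        6.508      3.206      0.231      5.651
  solve Keq expr → x = -0.02261; check Q = 1.583

Direction: reverse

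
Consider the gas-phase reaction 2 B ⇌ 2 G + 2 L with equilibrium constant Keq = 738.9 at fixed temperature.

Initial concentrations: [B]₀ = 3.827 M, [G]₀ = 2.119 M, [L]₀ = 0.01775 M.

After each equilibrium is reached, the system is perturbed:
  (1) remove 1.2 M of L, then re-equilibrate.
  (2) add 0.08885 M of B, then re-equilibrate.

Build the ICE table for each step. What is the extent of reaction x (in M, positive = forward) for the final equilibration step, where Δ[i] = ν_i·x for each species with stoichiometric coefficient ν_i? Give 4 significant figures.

Q₀ = 9.6592e-05 vs Keq = 738.9 ⇒ Q<K, forward
Step 1:
                   B          G          L
  Initial      3.827      2.119    0.01775
  Change      -3.198      3.198      3.198
  Equil        0.629      5.317      3.216
  solve Keq expr → x = 1.599; check Q = 738.9
Then remove 1.2 M of L.
Step 2:
                   B          G          L
  Initial      0.629      5.317      2.016
  Change     -0.1839     0.1839     0.1839
  Equil       0.4451      5.501        2.2
  solve Keq expr → x = 0.09194; check Q = 738.9
Then add 0.08885 M of B.
Step 3:
                   B          G          L
  Initial      0.534      5.501        2.2
  Change     -0.0691     0.0691     0.0691
  Equil       0.4649       5.57      2.269
  solve Keq expr → x = 0.03455; check Q = 738.9

x = 0.03455 M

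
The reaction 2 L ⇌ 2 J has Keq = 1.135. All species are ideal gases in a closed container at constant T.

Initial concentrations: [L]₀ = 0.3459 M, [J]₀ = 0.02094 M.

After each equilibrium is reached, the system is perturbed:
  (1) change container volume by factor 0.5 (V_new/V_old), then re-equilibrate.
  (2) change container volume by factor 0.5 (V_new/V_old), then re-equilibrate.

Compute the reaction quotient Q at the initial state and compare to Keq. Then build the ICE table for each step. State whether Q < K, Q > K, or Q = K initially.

Q₀ = 0.003665; Q < K (proceeds forward)

Q₀ = 0.003665 vs Keq = 1.135 ⇒ Q<K, forward
Step 1:
                  L         J
  I          0.3459   0.02094
  C         -0.1683    0.1683
  E          0.1776    0.1892
  solve Keq expr → x = 0.08414; check Q = 1.135
Then change container volume by factor 0.5 (V_new/V_old).
Step 2:
                  L         J
  I          0.3552    0.3784
  C               0         0
  E          0.3552    0.3784
  solve Keq expr → x = 0; check Q = 1.135
Then change container volume by factor 0.5 (V_new/V_old).
Step 3:
                  L         J
  I          0.7105    0.7569
  C               0         0
  E          0.7105    0.7569
  solve Keq expr → x = 0; check Q = 1.135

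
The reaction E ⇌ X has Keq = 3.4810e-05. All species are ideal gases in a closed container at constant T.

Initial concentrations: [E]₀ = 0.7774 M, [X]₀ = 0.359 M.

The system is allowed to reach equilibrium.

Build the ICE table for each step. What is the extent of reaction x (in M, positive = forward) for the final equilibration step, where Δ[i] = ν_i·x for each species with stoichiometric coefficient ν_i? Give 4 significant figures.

x = -0.359 M

Q₀ = 0.4618 vs Keq = 3.4810e-05 ⇒ Q>K, reverse
Step 1:
                    E           X
  Initial      0.7774       0.359
  Change        0.359      -0.359
  Equil         1.136  3.9557e-05
  solve Keq expr → x = -0.359; check Q = 3.4810e-05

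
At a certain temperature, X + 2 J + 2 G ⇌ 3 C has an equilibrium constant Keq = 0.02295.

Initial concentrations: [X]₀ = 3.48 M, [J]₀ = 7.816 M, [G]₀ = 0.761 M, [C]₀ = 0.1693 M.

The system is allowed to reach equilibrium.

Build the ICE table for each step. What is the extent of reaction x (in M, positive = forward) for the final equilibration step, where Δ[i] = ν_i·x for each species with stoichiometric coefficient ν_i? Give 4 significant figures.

x = 0.2072 M

Q₀ = 3.9414e-05 vs Keq = 0.02295 ⇒ Q<K, forward
Step 1:
                  X         J         G         C
  I            3.48     7.816     0.761    0.1693
  C         -0.2072   -0.4143   -0.4143    0.6215
  E           3.273     7.402    0.3467    0.7908
  solve Keq expr → x = 0.2072; check Q = 0.02295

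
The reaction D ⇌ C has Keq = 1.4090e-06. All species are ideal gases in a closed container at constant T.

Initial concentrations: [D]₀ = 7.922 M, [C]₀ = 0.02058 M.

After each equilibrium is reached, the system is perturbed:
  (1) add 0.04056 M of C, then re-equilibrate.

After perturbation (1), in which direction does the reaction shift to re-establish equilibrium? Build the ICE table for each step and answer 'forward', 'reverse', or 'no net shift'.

Q₀ = 0.002598 vs Keq = 1.4090e-06 ⇒ Q>K, reverse
Step 1:
                    D           C
  init          7.922     0.02058
  Δ           0.02057    -0.02057
  eq            7.943  1.1191e-05
  solve Keq expr → x = -0.02057; check Q = 1.4090e-06
Then add 0.04056 M of C.
Step 2:
                    D           C
  init          7.943     0.04057
  Δ           0.04056    -0.04056
  eq            7.983  1.1248e-05
  solve Keq expr → x = -0.04056; check Q = 1.4090e-06

Direction: reverse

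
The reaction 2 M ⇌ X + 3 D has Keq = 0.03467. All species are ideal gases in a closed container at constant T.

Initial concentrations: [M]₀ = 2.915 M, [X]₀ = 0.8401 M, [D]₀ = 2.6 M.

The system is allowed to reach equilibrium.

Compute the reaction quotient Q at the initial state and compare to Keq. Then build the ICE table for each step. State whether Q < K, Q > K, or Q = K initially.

Q₀ = 1.738 vs Keq = 0.03467 ⇒ Q>K, reverse
Step 1:
                    M           X           D
  I             2.915      0.8401         2.6
  C            0.9732     -0.4866       -1.46
  E             3.888      0.3535        1.14
  solve Keq expr → x = -0.4866; check Q = 0.03467

Q₀ = 1.738; Q > K (proceeds reverse)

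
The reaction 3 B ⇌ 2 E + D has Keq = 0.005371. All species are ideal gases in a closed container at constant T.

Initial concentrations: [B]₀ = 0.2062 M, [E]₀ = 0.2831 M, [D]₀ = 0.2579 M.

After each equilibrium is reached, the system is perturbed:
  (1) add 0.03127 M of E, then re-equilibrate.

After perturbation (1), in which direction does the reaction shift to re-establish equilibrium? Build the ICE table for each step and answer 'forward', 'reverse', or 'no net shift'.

Direction: reverse

Q₀ = 2.358 vs Keq = 0.005371 ⇒ Q>K, reverse
Step 1:
                    B           E           D
  Initial      0.2062      0.2831      0.2579
  Change       0.3177     -0.2118     -0.1059
  Equil        0.5239     0.07129       0.152
  solve Keq expr → x = -0.1059; check Q = 0.005371
Then add 0.03127 M of E.
Step 2:
                    B           E           D
  Initial      0.5239      0.1026       0.152
  Change      0.03243    -0.02162    -0.01081
  Equil        0.5563     0.08094      0.1412
  solve Keq expr → x = -0.01081; check Q = 0.005371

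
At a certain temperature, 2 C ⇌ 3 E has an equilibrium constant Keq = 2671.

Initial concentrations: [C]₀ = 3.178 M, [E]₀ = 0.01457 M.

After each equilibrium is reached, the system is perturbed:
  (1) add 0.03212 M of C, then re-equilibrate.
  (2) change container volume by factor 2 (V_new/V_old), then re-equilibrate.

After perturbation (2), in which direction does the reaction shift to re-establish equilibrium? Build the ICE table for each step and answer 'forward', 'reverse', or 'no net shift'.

Direction: forward

Q₀ = 3.0625e-07 vs Keq = 2671 ⇒ Q<K, forward
Step 1:
                    C           E
  I             3.178     0.01457
  C            -2.993        4.49
  E             0.185       4.504
  solve Keq expr → x = 1.497; check Q = 2671
Then add 0.03212 M of C.
Step 2:
                    C           E
  I            0.2171       4.504
  C           -0.0294      0.0441
  E            0.1877       4.548
  solve Keq expr → x = 0.0147; check Q = 2671
Then change container volume by factor 2 (V_new/V_old).
Step 3:
                    C           E
  I           0.09384       2.274
  C          -0.02579     0.03868
  E           0.06806       2.313
  solve Keq expr → x = 0.01289; check Q = 2671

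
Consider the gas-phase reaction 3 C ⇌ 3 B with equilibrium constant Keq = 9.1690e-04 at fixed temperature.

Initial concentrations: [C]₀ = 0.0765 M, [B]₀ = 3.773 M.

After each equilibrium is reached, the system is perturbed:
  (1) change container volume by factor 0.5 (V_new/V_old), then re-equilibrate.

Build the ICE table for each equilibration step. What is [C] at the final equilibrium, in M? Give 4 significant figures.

Q₀ = 1.1997e+05 vs Keq = 9.1690e-04 ⇒ Q>K, reverse
Step 1:
                   C          B
  init        0.0765      3.773
  Δ            3.432     -3.432
  eq           3.509     0.3409
  solve Keq expr → x = -1.144; check Q = 9.1690e-04
Then change container volume by factor 0.5 (V_new/V_old).
Step 2:
                   C          B
  init         7.017     0.6817
  Δ                0          0
  eq           7.017     0.6817
  solve Keq expr → x = 0; check Q = 9.1690e-04

[C]_eq = 7.017 M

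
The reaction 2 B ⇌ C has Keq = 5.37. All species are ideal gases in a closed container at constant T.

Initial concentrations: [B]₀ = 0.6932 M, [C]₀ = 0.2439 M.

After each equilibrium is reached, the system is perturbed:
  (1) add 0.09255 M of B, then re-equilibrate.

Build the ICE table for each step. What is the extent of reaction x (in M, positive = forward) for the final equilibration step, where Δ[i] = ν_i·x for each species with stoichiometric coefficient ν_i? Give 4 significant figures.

Q₀ = 0.5076 vs Keq = 5.37 ⇒ Q<K, forward
Step 1:
                    B           C
  I            0.6932      0.2439
  C           -0.4049      0.2024
  E            0.2883      0.4463
  solve Keq expr → x = 0.2024; check Q = 5.37
Then add 0.09255 M of B.
Step 2:
                    B           C
  I            0.3809      0.4463
  C          -0.07992     0.03996
  E            0.3009      0.4863
  solve Keq expr → x = 0.03996; check Q = 5.37

x = 0.03996 M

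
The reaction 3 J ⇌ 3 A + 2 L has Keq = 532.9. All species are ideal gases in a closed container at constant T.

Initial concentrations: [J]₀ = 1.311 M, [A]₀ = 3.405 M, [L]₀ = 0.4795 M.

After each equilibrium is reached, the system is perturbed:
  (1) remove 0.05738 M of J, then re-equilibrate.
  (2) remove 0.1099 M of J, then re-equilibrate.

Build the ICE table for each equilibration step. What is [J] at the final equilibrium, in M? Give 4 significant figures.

[J]_eq = 0.4766 M

Q₀ = 4.028 vs Keq = 532.9 ⇒ Q<K, forward
Step 1:
                   J          A          L
  I            1.311      3.405     0.4795
  C          -0.7911     0.7911     0.5274
  E           0.5199      4.196      1.007
  solve Keq expr → x = 0.2637; check Q = 532.9
Then remove 0.05738 M of J.
Step 2:
                   J          A          L
  I           0.4626      4.196      1.007
  C          0.04244   -0.04244   -0.02829
  E            0.505      4.154     0.9786
  solve Keq expr → x = -0.01415; check Q = 532.9
Then remove 0.1099 M of J.
Step 3:
                   J          A          L
  I           0.3951      4.154     0.9786
  C          0.08149   -0.08149   -0.05433
  E           0.4766      4.072     0.9243
  solve Keq expr → x = -0.02716; check Q = 532.9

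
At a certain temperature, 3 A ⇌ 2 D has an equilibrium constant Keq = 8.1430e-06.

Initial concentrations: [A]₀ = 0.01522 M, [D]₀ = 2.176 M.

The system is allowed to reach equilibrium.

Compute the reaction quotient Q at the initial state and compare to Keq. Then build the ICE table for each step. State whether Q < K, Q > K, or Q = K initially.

Q₀ = 1.3430e+06 vs Keq = 8.1430e-06 ⇒ Q>K, reverse
Step 1:
                    A           D
  Initial     0.01522       2.176
  Change        3.239      -2.159
  Equil         3.254     0.01675
  solve Keq expr → x = -1.08; check Q = 8.1430e-06

Q₀ = 1.3430e+06; Q > K (proceeds reverse)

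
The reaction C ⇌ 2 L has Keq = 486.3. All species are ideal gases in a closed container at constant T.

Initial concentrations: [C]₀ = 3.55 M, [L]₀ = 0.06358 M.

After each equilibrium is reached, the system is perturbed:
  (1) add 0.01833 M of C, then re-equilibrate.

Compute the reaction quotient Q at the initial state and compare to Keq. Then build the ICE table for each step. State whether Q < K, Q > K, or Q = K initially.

Q₀ = 0.001139 vs Keq = 486.3 ⇒ Q<K, forward
Step 1:
                  C         L
  I            3.55   0.06358
  C           -3.45     6.901
  E         0.09973     6.964
  solve Keq expr → x = 3.45; check Q = 486.3
Then add 0.01833 M of C.
Step 2:
                  C         L
  I          0.1181     6.964
  C        -0.01733   0.03467
  E          0.1007     6.999
  solve Keq expr → x = 0.01733; check Q = 486.3

Q₀ = 0.001139; Q < K (proceeds forward)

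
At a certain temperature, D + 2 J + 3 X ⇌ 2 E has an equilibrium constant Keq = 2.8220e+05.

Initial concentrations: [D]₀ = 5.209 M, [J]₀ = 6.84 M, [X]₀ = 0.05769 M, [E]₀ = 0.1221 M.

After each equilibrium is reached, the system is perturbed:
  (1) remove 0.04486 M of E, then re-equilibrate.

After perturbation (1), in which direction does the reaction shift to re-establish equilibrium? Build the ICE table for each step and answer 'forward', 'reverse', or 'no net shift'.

Q₀ = 0.3186 vs Keq = 2.8220e+05 ⇒ Q<K, forward
Step 1:
                  D         J         X         E
  Initial     5.209      6.84   0.05769    0.1221
  Change   -0.01899  -0.03798  -0.05697   0.03798
  Equil        5.19     6.802 7.2314e-04    0.1601
  solve Keq expr → x = 0.01899; check Q = 2.8220e+05
Then remove 0.04486 M of E.
Step 2:
                  D         J         X         E
  Initial      5.19     6.802 7.2314e-04    0.1152
  Change  -4.7343e-05 -9.4687e-05 -1.4203e-04 9.4687e-05
  Equil        5.19     6.802 5.8111e-04    0.1153
  solve Keq expr → x = 4.7343e-05; check Q = 2.8220e+05

Direction: forward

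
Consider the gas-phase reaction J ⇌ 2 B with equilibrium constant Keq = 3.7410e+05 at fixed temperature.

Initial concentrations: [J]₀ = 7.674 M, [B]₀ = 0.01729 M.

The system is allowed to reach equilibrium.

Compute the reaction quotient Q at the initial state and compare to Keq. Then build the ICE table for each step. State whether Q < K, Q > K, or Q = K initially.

Q₀ = 3.8955e-05; Q < K (proceeds forward)

Q₀ = 3.8955e-05 vs Keq = 3.7410e+05 ⇒ Q<K, forward
Step 1:
                    J           B
  I             7.674     0.01729
  C            -7.673       15.35
  E        6.3099e-04       15.36
  solve Keq expr → x = 7.673; check Q = 3.7410e+05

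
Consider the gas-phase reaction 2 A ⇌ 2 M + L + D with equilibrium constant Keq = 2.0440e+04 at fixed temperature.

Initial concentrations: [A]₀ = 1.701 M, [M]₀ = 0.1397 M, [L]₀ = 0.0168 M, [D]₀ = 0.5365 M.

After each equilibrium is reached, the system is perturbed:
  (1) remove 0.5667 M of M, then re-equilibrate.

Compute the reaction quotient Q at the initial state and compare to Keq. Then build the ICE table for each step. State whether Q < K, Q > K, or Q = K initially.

Q₀ = 6.0794e-05; Q < K (proceeds forward)

Q₀ = 6.0794e-05 vs Keq = 2.0440e+04 ⇒ Q<K, forward
Step 1:
                    A           M           L           D
  init          1.701      0.1397      0.0168      0.5365
  Δ            -1.687       1.687      0.8435      0.8435
  eq          0.01392       1.827      0.8603        1.38
  solve Keq expr → x = 0.8435; check Q = 2.0440e+04
Then remove 0.5667 M of M.
Step 2:
                    A           M           L           D
  init        0.01392        1.26      0.8603        1.38
  Δ         -0.004267    0.004267    0.002134    0.002134
  eq         0.009656       1.264      0.8625       1.382
  solve Keq expr → x = 0.002134; check Q = 2.0440e+04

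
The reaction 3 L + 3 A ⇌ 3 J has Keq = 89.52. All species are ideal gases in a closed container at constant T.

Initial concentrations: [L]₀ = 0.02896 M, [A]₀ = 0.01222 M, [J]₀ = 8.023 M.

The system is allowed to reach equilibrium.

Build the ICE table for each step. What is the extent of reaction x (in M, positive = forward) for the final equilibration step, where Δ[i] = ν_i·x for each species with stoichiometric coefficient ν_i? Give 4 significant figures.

Q₀ = 1.1652e+13 vs Keq = 89.52 ⇒ Q>K, reverse
Step 1:
                    L           A           J
  init        0.02896     0.01222       8.023
  Δ             1.213       1.213      -1.213
  eq            1.242       1.225        6.81
  solve Keq expr → x = -0.4044; check Q = 89.52

x = -0.4044 M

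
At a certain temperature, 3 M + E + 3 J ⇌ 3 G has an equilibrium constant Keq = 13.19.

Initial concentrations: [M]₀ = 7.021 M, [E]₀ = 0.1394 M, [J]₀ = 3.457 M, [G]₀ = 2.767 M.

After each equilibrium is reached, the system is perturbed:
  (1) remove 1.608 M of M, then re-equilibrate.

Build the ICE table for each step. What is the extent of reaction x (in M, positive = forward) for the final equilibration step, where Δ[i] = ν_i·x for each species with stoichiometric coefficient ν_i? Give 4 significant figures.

x = -3.9431e-04 M

Q₀ = 0.01063 vs Keq = 13.19 ⇒ Q<K, forward
Step 1:
                   M          E          J          G
  I            7.021     0.1394      3.457      2.767
  C          -0.4173    -0.1391    -0.4173     0.4173
  E            6.604 3.0265e-04       3.04      3.184
  solve Keq expr → x = 0.1391; check Q = 13.19
Then remove 1.608 M of M.
Step 2:
                   M          E          J          G
  I            4.996 3.0265e-04       3.04      3.184
  C         0.001183 3.9431e-04   0.001183  -0.001183
  E            4.997 6.9696e-04      3.041      3.183
  solve Keq expr → x = -3.9431e-04; check Q = 13.19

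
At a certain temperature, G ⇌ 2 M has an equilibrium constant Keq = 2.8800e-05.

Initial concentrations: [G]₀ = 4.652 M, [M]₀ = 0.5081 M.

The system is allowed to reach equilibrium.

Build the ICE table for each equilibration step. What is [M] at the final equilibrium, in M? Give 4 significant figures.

Q₀ = 0.0555 vs Keq = 2.8800e-05 ⇒ Q>K, reverse
Step 1:
                   G          M
  I            4.652     0.5081
  C           0.2481    -0.4962
  E              4.9    0.01188
  solve Keq expr → x = -0.2481; check Q = 2.8800e-05

[M]_eq = 0.01188 M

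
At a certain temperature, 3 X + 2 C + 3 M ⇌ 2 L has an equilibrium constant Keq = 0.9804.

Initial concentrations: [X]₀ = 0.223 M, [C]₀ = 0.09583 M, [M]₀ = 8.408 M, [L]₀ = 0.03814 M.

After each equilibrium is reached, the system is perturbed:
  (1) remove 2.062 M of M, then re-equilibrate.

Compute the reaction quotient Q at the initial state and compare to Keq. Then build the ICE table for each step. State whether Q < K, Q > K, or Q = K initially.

Q₀ = 0.02403 vs Keq = 0.9804 ⇒ Q<K, forward
Step 1:
                  X         C         M         L
  init        0.223   0.09583     8.408   0.03814
  Δ        -0.06385  -0.04257  -0.06385   0.04257
  eq         0.1591   0.05326     8.344   0.08071
  solve Keq expr → x = 0.02128; check Q = 0.9804
Then remove 2.062 M of M.
Step 2:
                  X         C         M         L
  init       0.1591   0.05326     6.282   0.08071
  Δ          0.0144  0.009601    0.0144 -0.009601
  eq         0.1736   0.06286     6.297   0.07111
  solve Keq expr → x = -0.004801; check Q = 0.9804

Q₀ = 0.02403; Q < K (proceeds forward)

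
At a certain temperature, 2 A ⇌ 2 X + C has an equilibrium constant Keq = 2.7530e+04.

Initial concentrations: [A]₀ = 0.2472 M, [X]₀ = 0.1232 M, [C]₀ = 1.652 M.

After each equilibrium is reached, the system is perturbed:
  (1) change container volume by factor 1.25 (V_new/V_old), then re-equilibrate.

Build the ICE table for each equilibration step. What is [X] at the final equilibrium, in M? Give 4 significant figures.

Q₀ = 0.4103 vs Keq = 2.7530e+04 ⇒ Q<K, forward
Step 1:
                   A          X          C
  init        0.2472     0.1232      1.652
  Δ          -0.2443     0.2443     0.1221
  eq         0.00295     0.3675      1.774
  solve Keq expr → x = 0.1221; check Q = 2.7530e+04
Then change container volume by factor 1.25 (V_new/V_old).
Step 2:
                   A          X          C
  init       0.00236      0.294      1.419
  Δ       -2.4726e-04 2.4726e-04 1.2363e-04
  eq        0.002113     0.2942      1.419
  solve Keq expr → x = 1.2363e-04; check Q = 2.7530e+04

[X]_eq = 0.2942 M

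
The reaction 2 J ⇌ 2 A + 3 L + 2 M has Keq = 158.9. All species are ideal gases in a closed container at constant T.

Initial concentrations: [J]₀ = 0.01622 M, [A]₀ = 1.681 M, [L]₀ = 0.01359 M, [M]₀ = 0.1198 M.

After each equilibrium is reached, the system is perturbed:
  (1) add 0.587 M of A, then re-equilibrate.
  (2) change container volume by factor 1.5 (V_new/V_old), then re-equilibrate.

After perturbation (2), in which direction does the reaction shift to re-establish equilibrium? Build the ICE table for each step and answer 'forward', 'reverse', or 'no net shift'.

Q₀ = 3.8691e-04 vs Keq = 158.9 ⇒ Q<K, forward
Step 1:
                   J          A          L          M
  I          0.01622      1.681    0.01359     0.1198
  C         -0.01609    0.01609    0.02413    0.01609
  E       1.3402e-04      1.697    0.03772     0.1359
  solve Keq expr → x = 0.008043; check Q = 158.9
Then add 0.587 M of A.
Step 2:
                   J          A          L          M
  I       1.3402e-04      2.284    0.03772     0.1359
  C       4.5798e-05 -4.5798e-05 -6.8696e-05 -4.5798e-05
  E       1.7981e-04      2.284    0.03765     0.1358
  solve Keq expr → x = -2.2899e-05; check Q = 158.9
Then change container volume by factor 1.5 (V_new/V_old).
Step 3:
                   J          A          L          M
  I       1.1988e-04      1.523     0.0251    0.09056
  C       -7.6039e-05 7.6039e-05 1.1406e-04 7.6039e-05
  E       4.3837e-05      1.523    0.02521    0.09064
  solve Keq expr → x = 3.8019e-05; check Q = 158.9

Direction: forward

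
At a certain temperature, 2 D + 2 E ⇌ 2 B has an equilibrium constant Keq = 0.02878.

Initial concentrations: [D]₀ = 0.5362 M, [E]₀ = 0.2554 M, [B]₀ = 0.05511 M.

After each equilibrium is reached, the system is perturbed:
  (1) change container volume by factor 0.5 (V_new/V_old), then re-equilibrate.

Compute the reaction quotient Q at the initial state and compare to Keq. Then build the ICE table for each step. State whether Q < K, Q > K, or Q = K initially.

Q₀ = 0.1619 vs Keq = 0.02878 ⇒ Q>K, reverse
Step 1:
                  D         E         B
  I          0.5362    0.2554   0.05511
  C         0.02799   0.02799  -0.02799
  E          0.5642    0.2834   0.02712
  solve Keq expr → x = -0.01399; check Q = 0.02878
Then change container volume by factor 0.5 (V_new/V_old).
Step 2:
                  D         E         B
  I           1.128    0.5668   0.05425
  C        -0.04237  -0.04237   0.04237
  E           1.086    0.5244   0.09661
  solve Keq expr → x = 0.02118; check Q = 0.02878

Q₀ = 0.1619; Q > K (proceeds reverse)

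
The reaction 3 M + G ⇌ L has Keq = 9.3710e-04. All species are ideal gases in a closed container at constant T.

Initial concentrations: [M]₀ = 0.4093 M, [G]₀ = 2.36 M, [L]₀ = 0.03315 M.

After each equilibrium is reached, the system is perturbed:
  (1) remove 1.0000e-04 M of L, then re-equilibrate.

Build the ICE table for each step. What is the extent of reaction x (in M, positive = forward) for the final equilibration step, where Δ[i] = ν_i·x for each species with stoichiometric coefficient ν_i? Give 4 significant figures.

x = 9.9470e-05 M

Q₀ = 0.2049 vs Keq = 9.3710e-04 ⇒ Q>K, reverse
Step 1:
                    M           G           L
  Initial      0.4093        2.36     0.03315
  Change      0.09857     0.03286    -0.03286
  Equil        0.5079       2.393  2.9374e-04
  solve Keq expr → x = -0.03286; check Q = 9.3710e-04
Then remove 1.0000e-04 M of L.
Step 2:
                    M           G           L
  Initial      0.5079       2.393  1.9374e-04
  Change  -2.9841e-04 -9.9470e-05  9.9470e-05
  Equil        0.5076       2.393  2.9321e-04
  solve Keq expr → x = 9.9470e-05; check Q = 9.3710e-04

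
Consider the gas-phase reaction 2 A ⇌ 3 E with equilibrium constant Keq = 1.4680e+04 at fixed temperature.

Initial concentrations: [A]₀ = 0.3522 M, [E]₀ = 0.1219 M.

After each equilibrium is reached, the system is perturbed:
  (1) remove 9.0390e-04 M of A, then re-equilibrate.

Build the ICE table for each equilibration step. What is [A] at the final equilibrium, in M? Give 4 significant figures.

[A]_eq = 0.00425 M

Q₀ = 0.0146 vs Keq = 1.4680e+04 ⇒ Q<K, forward
Step 1:
                  A         E
  Initial    0.3522    0.1219
  Change    -0.3479    0.5219
  Equil    0.004264    0.6438
  solve Keq expr → x = 0.174; check Q = 1.4680e+04
Then remove 9.0390e-04 M of A.
Step 2:
                  A         E
  Initial   0.00336    0.6438
  Change  8.9064e-04 -0.001336
  Equil     0.00425    0.6425
  solve Keq expr → x = -4.4532e-04; check Q = 1.4680e+04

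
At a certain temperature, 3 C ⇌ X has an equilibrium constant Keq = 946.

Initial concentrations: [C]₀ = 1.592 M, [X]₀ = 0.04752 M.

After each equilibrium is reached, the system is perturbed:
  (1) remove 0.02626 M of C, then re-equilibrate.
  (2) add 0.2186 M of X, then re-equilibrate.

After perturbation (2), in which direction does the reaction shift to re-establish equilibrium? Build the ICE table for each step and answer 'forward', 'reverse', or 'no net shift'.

Q₀ = 0.01178 vs Keq = 946 ⇒ Q<K, forward
Step 1:
                    C           X
  Initial       1.592     0.04752
  Change       -1.509      0.5028
  Equil       0.08348      0.5504
  solve Keq expr → x = 0.5028; check Q = 946
Then remove 0.02626 M of C.
Step 2:
                    C           X
  Initial     0.05722      0.5504
  Change      0.02582   -0.008608
  Equil       0.08304      0.5418
  solve Keq expr → x = -0.008608; check Q = 946
Then add 0.2186 M of X.
Step 3:
                    C           X
  Initial     0.08304      0.7604
  Change       0.0098   -0.003267
  Equil       0.09284      0.7571
  solve Keq expr → x = -0.003267; check Q = 946

Direction: reverse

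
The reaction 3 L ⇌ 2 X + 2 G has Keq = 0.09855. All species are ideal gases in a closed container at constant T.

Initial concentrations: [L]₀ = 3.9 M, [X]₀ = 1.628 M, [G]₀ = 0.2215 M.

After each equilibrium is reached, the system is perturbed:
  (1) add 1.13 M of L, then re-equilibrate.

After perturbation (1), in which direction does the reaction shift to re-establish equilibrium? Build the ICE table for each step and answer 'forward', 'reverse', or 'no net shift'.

Q₀ = 0.002192 vs Keq = 0.09855 ⇒ Q<K, forward
Step 1:
                   L          X          G
  I              3.9      1.628     0.2215
  C          -0.8295      0.553      0.553
  E            3.071      2.181     0.7745
  solve Keq expr → x = 0.2765; check Q = 0.09855
Then add 1.13 M of L.
Step 2:
                   L          X          G
  I            4.201      2.181     0.7745
  C          -0.3309     0.2206     0.2206
  E             3.87      2.402     0.9951
  solve Keq expr → x = 0.1103; check Q = 0.09855

Direction: forward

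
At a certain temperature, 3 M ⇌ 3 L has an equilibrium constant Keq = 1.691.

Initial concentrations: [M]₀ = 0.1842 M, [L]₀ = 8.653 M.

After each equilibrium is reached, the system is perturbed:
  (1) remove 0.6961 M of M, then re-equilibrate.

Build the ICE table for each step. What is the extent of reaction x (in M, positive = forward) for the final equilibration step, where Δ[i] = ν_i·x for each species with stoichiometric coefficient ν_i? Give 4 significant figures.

Q₀ = 1.0366e+05 vs Keq = 1.691 ⇒ Q>K, reverse
Step 1:
                  M         L
  Initial    0.1842     8.653
  Change      3.849    -3.849
  Equil       4.033     4.804
  solve Keq expr → x = -1.283; check Q = 1.691
Then remove 0.6961 M of M.
Step 2:
                  M         L
  Initial     3.337     4.804
  Change     0.3784   -0.3784
  Equil       3.715     4.426
  solve Keq expr → x = -0.1261; check Q = 1.691

x = -0.1261 M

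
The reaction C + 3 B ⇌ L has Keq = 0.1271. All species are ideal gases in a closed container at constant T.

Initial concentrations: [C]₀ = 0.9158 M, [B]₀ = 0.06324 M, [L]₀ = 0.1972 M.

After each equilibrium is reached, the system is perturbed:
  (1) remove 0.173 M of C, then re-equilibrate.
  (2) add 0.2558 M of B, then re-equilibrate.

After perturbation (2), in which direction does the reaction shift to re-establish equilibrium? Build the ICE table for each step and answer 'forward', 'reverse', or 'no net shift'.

Direction: forward

Q₀ = 851.4 vs Keq = 0.1271 ⇒ Q>K, reverse
Step 1:
                   C          B          L
  Initial     0.9158    0.06324     0.1972
  Change      0.1708     0.5125    -0.1708
  Equil        1.087     0.5758    0.02636
  solve Keq expr → x = -0.1708; check Q = 0.1271
Then remove 0.173 M of C.
Step 2:
                   C          B          L
  Initial     0.9136     0.5758    0.02636
  Change    0.003047    0.00914  -0.003047
  Equil       0.9167     0.5849    0.02331
  solve Keq expr → x = -0.003047; check Q = 0.1271
Then add 0.2558 M of B.
Step 3:
                   C          B          L
  Initial     0.9167     0.8407    0.02331
  Change    -0.02655   -0.07966    0.02655
  Equil       0.8901      0.761    0.04987
  solve Keq expr → x = 0.02655; check Q = 0.1271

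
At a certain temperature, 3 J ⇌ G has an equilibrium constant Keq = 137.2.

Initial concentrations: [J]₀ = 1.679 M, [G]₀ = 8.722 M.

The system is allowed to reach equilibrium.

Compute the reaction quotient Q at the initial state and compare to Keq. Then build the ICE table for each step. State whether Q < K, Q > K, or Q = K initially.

Q₀ = 1.843; Q < K (proceeds forward)

Q₀ = 1.843 vs Keq = 137.2 ⇒ Q<K, forward
Step 1:
                    J           G
  Initial       1.679       8.722
  Change       -1.274      0.4245
  Equil        0.4055       9.147
  solve Keq expr → x = 0.4245; check Q = 137.2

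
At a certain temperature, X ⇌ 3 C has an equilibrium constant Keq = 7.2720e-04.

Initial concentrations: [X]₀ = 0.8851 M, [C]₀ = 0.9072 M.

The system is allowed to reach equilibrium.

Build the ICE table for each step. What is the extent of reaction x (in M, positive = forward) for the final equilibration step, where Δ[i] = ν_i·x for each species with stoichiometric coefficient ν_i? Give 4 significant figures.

x = -0.2709 M

Q₀ = 0.8436 vs Keq = 7.2720e-04 ⇒ Q>K, reverse
Step 1:
                   X          C
  Initial     0.8851     0.9072
  Change      0.2709    -0.8128
  Equil        1.156    0.09438
  solve Keq expr → x = -0.2709; check Q = 7.2720e-04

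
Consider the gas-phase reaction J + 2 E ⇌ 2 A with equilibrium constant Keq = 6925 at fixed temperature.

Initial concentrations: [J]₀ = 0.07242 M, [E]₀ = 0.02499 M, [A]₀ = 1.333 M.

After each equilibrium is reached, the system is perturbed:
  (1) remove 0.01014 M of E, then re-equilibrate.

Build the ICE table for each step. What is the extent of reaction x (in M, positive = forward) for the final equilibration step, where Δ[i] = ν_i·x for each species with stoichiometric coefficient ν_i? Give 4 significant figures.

x = -0.004267 M

Q₀ = 3.9289e+04 vs Keq = 6925 ⇒ Q>K, reverse
Step 1:
                    J           E           A
  init        0.07242     0.02499       1.333
  Δ           0.01415      0.0283     -0.0283
  eq          0.08657     0.05329       1.305
  solve Keq expr → x = -0.01415; check Q = 6925
Then remove 0.01014 M of E.
Step 2:
                    J           E           A
  init        0.08657     0.04315       1.305
  Δ          0.004267    0.008533   -0.008533
  eq          0.09084     0.05168       1.296
  solve Keq expr → x = -0.004267; check Q = 6925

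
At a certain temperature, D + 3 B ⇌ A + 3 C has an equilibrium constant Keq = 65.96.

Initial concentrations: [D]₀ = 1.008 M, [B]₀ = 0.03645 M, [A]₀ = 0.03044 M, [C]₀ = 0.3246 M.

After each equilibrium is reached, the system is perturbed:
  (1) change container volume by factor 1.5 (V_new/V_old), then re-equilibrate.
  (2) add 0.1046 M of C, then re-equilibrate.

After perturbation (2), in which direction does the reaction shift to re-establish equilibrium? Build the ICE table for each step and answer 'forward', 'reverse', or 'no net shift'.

Direction: reverse

Q₀ = 21.33 vs Keq = 65.96 ⇒ Q<K, forward
Step 1:
                   D          B          A          C
  Initial      1.008    0.03645    0.03044     0.3246
  Change   -0.003254  -0.009763   0.003254   0.009763
  Equil        1.005    0.02669    0.03369     0.3344
  solve Keq expr → x = 0.003254; check Q = 65.96
Then change container volume by factor 1.5 (V_new/V_old).
Step 2:
                   D          B          A          C
  Initial     0.6698    0.01779    0.02246     0.2229
  Change           0          0          0          0
  Equil       0.6698    0.01779    0.02246     0.2229
  solve Keq expr → x = 0; check Q = 65.96
Then add 0.1046 M of C.
Step 3:
                   D          B          A          C
  Initial     0.6698    0.01779    0.02246     0.3275
  Change     0.00229   0.006871   -0.00229  -0.006871
  Equil       0.6721    0.02466    0.02017     0.3206
  solve Keq expr → x = -0.00229; check Q = 65.96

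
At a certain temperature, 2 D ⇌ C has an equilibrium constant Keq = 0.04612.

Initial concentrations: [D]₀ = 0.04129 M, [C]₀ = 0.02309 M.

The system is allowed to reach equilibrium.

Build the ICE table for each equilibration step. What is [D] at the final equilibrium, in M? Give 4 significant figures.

[D]_eq = 0.08678 M

Q₀ = 13.54 vs Keq = 0.04612 ⇒ Q>K, reverse
Step 1:
                   D          C
  I          0.04129    0.02309
  C          0.04549   -0.02274
  E          0.08678 3.4728e-04
  solve Keq expr → x = -0.02274; check Q = 0.04612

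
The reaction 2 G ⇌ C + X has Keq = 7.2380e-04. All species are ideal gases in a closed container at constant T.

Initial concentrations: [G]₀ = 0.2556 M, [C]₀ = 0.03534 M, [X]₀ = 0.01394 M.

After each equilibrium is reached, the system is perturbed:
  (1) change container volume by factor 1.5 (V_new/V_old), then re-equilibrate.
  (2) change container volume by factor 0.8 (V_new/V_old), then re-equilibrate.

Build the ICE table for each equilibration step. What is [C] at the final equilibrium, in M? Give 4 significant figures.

[C]_eq = 0.01981 M

Q₀ = 0.007541 vs Keq = 7.2380e-04 ⇒ Q>K, reverse
Step 1:
                   G          C          X
  init        0.2556    0.03534    0.01394
  Δ          0.02315   -0.01157   -0.01157
  eq          0.2787    0.02377   0.002366
  solve Keq expr → x = -0.01157; check Q = 7.2380e-04
Then change container volume by factor 1.5 (V_new/V_old).
Step 2:
                   G          C          X
  init        0.1858    0.01584   0.001578
  Δ                0          0          0
  eq          0.1858    0.01584   0.001578
  solve Keq expr → x = 0; check Q = 7.2380e-04
Then change container volume by factor 0.8 (V_new/V_old).
Step 3:
                   G          C          X
  init        0.2323    0.01981   0.001972
  Δ                0          0          0
  eq          0.2323    0.01981   0.001972
  solve Keq expr → x = 0; check Q = 7.2380e-04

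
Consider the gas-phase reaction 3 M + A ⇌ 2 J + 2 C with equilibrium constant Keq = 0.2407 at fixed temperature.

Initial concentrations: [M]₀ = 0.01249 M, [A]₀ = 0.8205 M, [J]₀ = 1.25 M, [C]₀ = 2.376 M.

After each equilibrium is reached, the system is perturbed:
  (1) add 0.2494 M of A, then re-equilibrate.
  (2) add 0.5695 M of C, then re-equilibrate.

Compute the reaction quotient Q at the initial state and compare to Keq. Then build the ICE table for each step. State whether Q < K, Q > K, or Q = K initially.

Q₀ = 5.5176e+06; Q > K (proceeds reverse)

Q₀ = 5.5176e+06 vs Keq = 0.2407 ⇒ Q>K, reverse
Step 1:
                    M           A           J           C
  I           0.01249      0.8205        1.25       2.376
  C             1.194      0.3979     -0.7959     -0.7959
  E             1.206       1.218      0.4541        1.58
  solve Keq expr → x = -0.3979; check Q = 0.2407
Then add 0.2494 M of A.
Step 2:
                    M           A           J           C
  I             1.206       1.468      0.4541        1.58
  C          -0.02883    -0.00961     0.01922     0.01922
  E             1.178       1.458      0.4733       1.599
  solve Keq expr → x = 0.00961; check Q = 0.2407
Then add 0.5695 M of C.
Step 3:
                    M           A           J           C
  I             1.178       1.458      0.4733       2.169
  C            0.0963      0.0321     -0.0642     -0.0642
  E             1.274        1.49      0.4091       2.105
  solve Keq expr → x = -0.0321; check Q = 0.2407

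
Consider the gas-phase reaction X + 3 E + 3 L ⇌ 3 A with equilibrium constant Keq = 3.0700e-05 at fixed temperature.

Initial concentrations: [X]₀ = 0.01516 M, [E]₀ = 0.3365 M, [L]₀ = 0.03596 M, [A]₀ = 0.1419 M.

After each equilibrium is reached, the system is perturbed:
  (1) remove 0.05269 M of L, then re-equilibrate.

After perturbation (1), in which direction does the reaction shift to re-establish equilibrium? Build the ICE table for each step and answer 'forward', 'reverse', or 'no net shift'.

Direction: reverse

Q₀ = 1.0637e+05 vs Keq = 3.0700e-05 ⇒ Q>K, reverse
Step 1:
                  X         E         L         A
  Initial   0.01516    0.3365   0.03596    0.1419
  Change    0.04695    0.1409    0.1409   -0.1409
  Equil     0.06211    0.4774    0.1768  0.001047
  solve Keq expr → x = -0.04695; check Q = 3.0700e-05
Then remove 0.05269 M of L.
Step 2:
                  X         E         L         A
  Initial   0.06211    0.4774    0.1241  0.001047
  Change  1.0306e-04 3.0918e-04 3.0918e-04 -3.0918e-04
  Equil     0.06221    0.4777    0.1244 7.3745e-04
  solve Keq expr → x = -1.0306e-04; check Q = 3.0700e-05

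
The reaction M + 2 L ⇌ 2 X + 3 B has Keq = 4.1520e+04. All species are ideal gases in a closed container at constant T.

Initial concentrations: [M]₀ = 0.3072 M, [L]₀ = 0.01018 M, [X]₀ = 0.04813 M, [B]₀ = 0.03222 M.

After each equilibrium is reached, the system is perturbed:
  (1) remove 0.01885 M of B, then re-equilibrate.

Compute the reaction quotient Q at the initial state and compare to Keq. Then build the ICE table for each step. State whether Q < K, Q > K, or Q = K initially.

Q₀ = 0.002434 vs Keq = 4.1520e+04 ⇒ Q<K, forward
Step 1:
                   M          L          X          B
  init        0.3072    0.01018    0.04813    0.03222
  Δ        -0.005087   -0.01017    0.01017    0.01526
  eq          0.3021 5.3862e-06     0.0583    0.04748
  solve Keq expr → x = 0.005087; check Q = 4.1520e+04
Then remove 0.01885 M of B.
Step 2:
                   M          L          X          B
  init        0.3021 5.3862e-06     0.0583    0.02863
  Δ       -1.4317e-06 -2.8634e-06 2.8634e-06 4.2951e-06
  eq          0.3021 2.5228e-06    0.05831    0.02864
  solve Keq expr → x = 1.4317e-06; check Q = 4.1520e+04

Q₀ = 0.002434; Q < K (proceeds forward)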